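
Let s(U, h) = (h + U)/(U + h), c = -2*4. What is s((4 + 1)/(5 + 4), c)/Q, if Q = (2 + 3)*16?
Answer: 1/80 ≈ 0.012500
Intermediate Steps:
c = -8
s(U, h) = 1 (s(U, h) = (U + h)/(U + h) = 1)
Q = 80 (Q = 5*16 = 80)
s((4 + 1)/(5 + 4), c)/Q = 1/80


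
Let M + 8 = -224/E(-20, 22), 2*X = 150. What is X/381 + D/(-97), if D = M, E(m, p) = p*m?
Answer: 185699/677545 ≈ 0.27408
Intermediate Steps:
X = 75 (X = (1/2)*150 = 75)
E(m, p) = m*p
M = -412/55 (M = -8 - 224/((-20*22)) = -8 - 224/(-440) = -8 - 224*(-1/440) = -8 + 28/55 = -412/55 ≈ -7.4909)
D = -412/55 ≈ -7.4909
X/381 + D/(-97) = 75/381 - 412/55/(-97) = 75*(1/381) - 412/55*(-1/97) = 25/127 + 412/5335 = 185699/677545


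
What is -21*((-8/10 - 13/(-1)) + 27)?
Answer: -4116/5 ≈ -823.20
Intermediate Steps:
-21*((-8/10 - 13/(-1)) + 27) = -21*((-8*⅒ - 13*(-1)) + 27) = -21*((-⅘ + 13) + 27) = -21*(61/5 + 27) = -21*196/5 = -4116/5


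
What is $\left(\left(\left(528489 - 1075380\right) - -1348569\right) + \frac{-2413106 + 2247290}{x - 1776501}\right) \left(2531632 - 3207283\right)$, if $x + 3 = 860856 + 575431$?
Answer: $- \frac{184280195477962242}{340217} \approx -5.4166 \cdot 10^{11}$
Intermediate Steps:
$x = 1436284$ ($x = -3 + \left(860856 + 575431\right) = -3 + 1436287 = 1436284$)
$\left(\left(\left(528489 - 1075380\right) - -1348569\right) + \frac{-2413106 + 2247290}{x - 1776501}\right) \left(2531632 - 3207283\right) = \left(\left(\left(528489 - 1075380\right) - -1348569\right) + \frac{-2413106 + 2247290}{1436284 - 1776501}\right) \left(2531632 - 3207283\right) = \left(\left(\left(528489 - 1075380\right) + 1348569\right) - \frac{165816}{-340217}\right) \left(-675651\right) = \left(\left(-546891 + 1348569\right) - - \frac{165816}{340217}\right) \left(-675651\right) = \left(801678 + \frac{165816}{340217}\right) \left(-675651\right) = \frac{272744649942}{340217} \left(-675651\right) = - \frac{184280195477962242}{340217}$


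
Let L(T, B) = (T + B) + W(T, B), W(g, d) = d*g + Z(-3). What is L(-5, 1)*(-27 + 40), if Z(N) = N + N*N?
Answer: -39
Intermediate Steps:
Z(N) = N + N²
W(g, d) = 6 + d*g (W(g, d) = d*g - 3*(1 - 3) = d*g - 3*(-2) = d*g + 6 = 6 + d*g)
L(T, B) = 6 + B + T + B*T (L(T, B) = (T + B) + (6 + B*T) = (B + T) + (6 + B*T) = 6 + B + T + B*T)
L(-5, 1)*(-27 + 40) = (6 + 1 - 5 + 1*(-5))*(-27 + 40) = (6 + 1 - 5 - 5)*13 = -3*13 = -39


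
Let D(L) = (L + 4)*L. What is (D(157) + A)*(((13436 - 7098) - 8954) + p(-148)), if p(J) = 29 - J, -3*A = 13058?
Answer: -51034449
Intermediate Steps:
A = -13058/3 (A = -⅓*13058 = -13058/3 ≈ -4352.7)
D(L) = L*(4 + L) (D(L) = (4 + L)*L = L*(4 + L))
(D(157) + A)*(((13436 - 7098) - 8954) + p(-148)) = (157*(4 + 157) - 13058/3)*(((13436 - 7098) - 8954) + (29 - 1*(-148))) = (157*161 - 13058/3)*((6338 - 8954) + (29 + 148)) = (25277 - 13058/3)*(-2616 + 177) = (62773/3)*(-2439) = -51034449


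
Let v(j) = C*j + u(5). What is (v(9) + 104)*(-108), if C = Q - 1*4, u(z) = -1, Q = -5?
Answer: -2376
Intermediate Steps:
C = -9 (C = -5 - 1*4 = -5 - 4 = -9)
v(j) = -1 - 9*j (v(j) = -9*j - 1 = -1 - 9*j)
(v(9) + 104)*(-108) = ((-1 - 9*9) + 104)*(-108) = ((-1 - 81) + 104)*(-108) = (-82 + 104)*(-108) = 22*(-108) = -2376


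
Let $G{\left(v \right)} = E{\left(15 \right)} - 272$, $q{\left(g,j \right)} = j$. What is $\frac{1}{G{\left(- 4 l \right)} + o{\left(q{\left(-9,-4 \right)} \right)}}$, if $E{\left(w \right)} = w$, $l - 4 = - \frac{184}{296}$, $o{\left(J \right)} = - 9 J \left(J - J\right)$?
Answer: $- \frac{1}{257} \approx -0.0038911$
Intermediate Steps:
$o{\left(J \right)} = 0$ ($o{\left(J \right)} = - 9 J 0 = 0$)
$l = \frac{125}{37}$ ($l = 4 - \frac{184}{296} = 4 - \frac{23}{37} = \frac{125}{37} \approx 3.3784$)
$G{\left(v \right)} = -257$ ($G{\left(v \right)} = 15 - 272 = -257$)
$\frac{1}{G{\left(- 4 l \right)} + o{\left(q{\left(-9,-4 \right)} \right)}} = \frac{1}{-257 + 0} = \frac{1}{-257} = - \frac{1}{257}$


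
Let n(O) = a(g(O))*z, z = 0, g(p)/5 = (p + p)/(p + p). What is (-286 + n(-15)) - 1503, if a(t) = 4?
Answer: -1789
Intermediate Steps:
g(p) = 5 (g(p) = 5*((p + p)/(p + p)) = 5*((2*p)/((2*p))) = 5*((2*p)*(1/(2*p))) = 5*1 = 5)
n(O) = 0 (n(O) = 4*0 = 0)
(-286 + n(-15)) - 1503 = (-286 + 0) - 1503 = -286 - 1503 = -1789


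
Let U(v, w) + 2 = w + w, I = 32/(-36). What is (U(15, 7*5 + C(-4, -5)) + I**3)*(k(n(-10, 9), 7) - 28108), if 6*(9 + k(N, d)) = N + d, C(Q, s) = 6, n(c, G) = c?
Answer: -541805480/243 ≈ -2.2297e+6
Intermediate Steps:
I = -8/9 (I = 32*(-1/36) = -8/9 ≈ -0.88889)
U(v, w) = -2 + 2*w (U(v, w) = -2 + (w + w) = -2 + 2*w)
k(N, d) = -9 + N/6 + d/6 (k(N, d) = -9 + (N + d)/6 = -9 + (N/6 + d/6) = -9 + N/6 + d/6)
(U(15, 7*5 + C(-4, -5)) + I**3)*(k(n(-10, 9), 7) - 28108) = ((-2 + 2*(7*5 + 6)) + (-8/9)**3)*((-9 + (1/6)*(-10) + (1/6)*7) - 28108) = ((-2 + 2*(35 + 6)) - 512/729)*((-9 - 5/3 + 7/6) - 28108) = ((-2 + 2*41) - 512/729)*(-19/2 - 28108) = ((-2 + 82) - 512/729)*(-56235/2) = (80 - 512/729)*(-56235/2) = (57808/729)*(-56235/2) = -541805480/243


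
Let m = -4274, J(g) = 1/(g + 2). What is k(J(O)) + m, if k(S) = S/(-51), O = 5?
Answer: -1525819/357 ≈ -4274.0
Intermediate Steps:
J(g) = 1/(2 + g)
k(S) = -S/51 (k(S) = S*(-1/51) = -S/51)
k(J(O)) + m = -1/(51*(2 + 5)) - 4274 = -1/51/7 - 4274 = -1/51*⅐ - 4274 = -1/357 - 4274 = -1525819/357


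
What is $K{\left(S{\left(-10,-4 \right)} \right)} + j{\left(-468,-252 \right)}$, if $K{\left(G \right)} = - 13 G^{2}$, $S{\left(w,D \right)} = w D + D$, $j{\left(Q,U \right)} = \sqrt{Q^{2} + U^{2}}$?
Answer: $-16848 + 36 \sqrt{218} \approx -16316.0$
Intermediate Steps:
$S{\left(w,D \right)} = D + D w$ ($S{\left(w,D \right)} = D w + D = D + D w$)
$K{\left(S{\left(-10,-4 \right)} \right)} + j{\left(-468,-252 \right)} = - 13 \left(- 4 \left(1 - 10\right)\right)^{2} + \sqrt{\left(-468\right)^{2} + \left(-252\right)^{2}} = - 13 \left(\left(-4\right) \left(-9\right)\right)^{2} + \sqrt{219024 + 63504} = - 13 \cdot 36^{2} + \sqrt{282528} = \left(-13\right) 1296 + 36 \sqrt{218} = -16848 + 36 \sqrt{218}$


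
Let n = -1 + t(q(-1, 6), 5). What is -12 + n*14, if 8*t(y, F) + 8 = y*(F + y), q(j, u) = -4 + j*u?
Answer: 95/2 ≈ 47.500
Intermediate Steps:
t(y, F) = -1 + y*(F + y)/8 (t(y, F) = -1 + (y*(F + y))/8 = -1 + y*(F + y)/8)
n = 17/4 (n = -1 + (-1 + (-4 - 1*6)**2/8 + (1/8)*5*(-4 - 1*6)) = -1 + (-1 + (-4 - 6)**2/8 + (1/8)*5*(-4 - 6)) = -1 + (-1 + (1/8)*(-10)**2 + (1/8)*5*(-10)) = -1 + (-1 + (1/8)*100 - 25/4) = -1 + (-1 + 25/2 - 25/4) = -1 + 21/4 = 17/4 ≈ 4.2500)
-12 + n*14 = -12 + (17/4)*14 = -12 + 119/2 = 95/2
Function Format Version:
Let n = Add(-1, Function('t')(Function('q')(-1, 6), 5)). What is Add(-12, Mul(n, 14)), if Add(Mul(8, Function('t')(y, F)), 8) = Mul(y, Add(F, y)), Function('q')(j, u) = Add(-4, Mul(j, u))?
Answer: Rational(95, 2) ≈ 47.500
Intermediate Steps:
Function('t')(y, F) = Add(-1, Mul(Rational(1, 8), y, Add(F, y))) (Function('t')(y, F) = Add(-1, Mul(Rational(1, 8), Mul(y, Add(F, y)))) = Add(-1, Mul(Rational(1, 8), y, Add(F, y))))
n = Rational(17, 4) (n = Add(-1, Add(-1, Mul(Rational(1, 8), Pow(Add(-4, Mul(-1, 6)), 2)), Mul(Rational(1, 8), 5, Add(-4, Mul(-1, 6))))) = Add(-1, Add(-1, Mul(Rational(1, 8), Pow(Add(-4, -6), 2)), Mul(Rational(1, 8), 5, Add(-4, -6)))) = Add(-1, Add(-1, Mul(Rational(1, 8), Pow(-10, 2)), Mul(Rational(1, 8), 5, -10))) = Add(-1, Add(-1, Mul(Rational(1, 8), 100), Rational(-25, 4))) = Add(-1, Add(-1, Rational(25, 2), Rational(-25, 4))) = Add(-1, Rational(21, 4)) = Rational(17, 4) ≈ 4.2500)
Add(-12, Mul(n, 14)) = Add(-12, Mul(Rational(17, 4), 14)) = Add(-12, Rational(119, 2)) = Rational(95, 2)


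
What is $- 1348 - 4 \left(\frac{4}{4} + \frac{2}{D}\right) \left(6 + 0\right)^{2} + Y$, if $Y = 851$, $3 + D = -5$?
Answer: $146435$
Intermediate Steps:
$D = -8$ ($D = -3 - 5 = -8$)
$- 1348 - 4 \left(\frac{4}{4} + \frac{2}{D}\right) \left(6 + 0\right)^{2} + Y = - 1348 - 4 \left(\frac{4}{4} + \frac{2}{-8}\right) \left(6 + 0\right)^{2} + 851 = - 1348 - 4 \left(4 \cdot \frac{1}{4} + 2 \left(- \frac{1}{8}\right)\right) 6^{2} + 851 = - 1348 - 4 \left(1 - \frac{1}{4}\right) 36 + 851 = - 1348 \left(-4\right) \frac{3}{4} \cdot 36 + 851 = - 1348 \left(\left(-3\right) 36\right) + 851 = \left(-1348\right) \left(-108\right) + 851 = 145584 + 851 = 146435$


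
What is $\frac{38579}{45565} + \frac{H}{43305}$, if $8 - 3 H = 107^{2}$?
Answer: $\frac{898136324}{1183915395} \approx 0.75862$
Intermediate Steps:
$H = - \frac{11441}{3}$ ($H = \frac{8}{3} - \frac{107^{2}}{3} = \frac{8}{3} - \frac{11449}{3} = - \frac{11441}{3} \approx -3813.7$)
$\frac{38579}{45565} + \frac{H}{43305} = \frac{38579}{45565} - \frac{11441}{3 \cdot 43305} = 38579 \cdot \frac{1}{45565} - \frac{11441}{129915} = \frac{38579}{45565} - \frac{11441}{129915} = \frac{898136324}{1183915395}$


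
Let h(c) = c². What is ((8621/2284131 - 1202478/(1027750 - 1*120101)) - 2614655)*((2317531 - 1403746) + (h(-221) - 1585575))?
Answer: 3376805499390700363127266/2073189218019 ≈ 1.6288e+12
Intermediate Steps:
((8621/2284131 - 1202478/(1027750 - 1*120101)) - 2614655)*((2317531 - 1403746) + (h(-221) - 1585575)) = ((8621/2284131 - 1202478/(1027750 - 1*120101)) - 2614655)*((2317531 - 1403746) + ((-221)² - 1585575)) = ((8621*(1/2284131) - 1202478/(1027750 - 120101)) - 2614655)*(913785 + (48841 - 1585575)) = ((8621/2284131 - 1202478/907649) - 2614655)*(913785 - 1536734) = ((8621/2284131 - 1202478*1/907649) - 2614655)*(-622949) = ((8621/2284131 - 1202478/907649) - 2614655)*(-622949) = (-2738792434589/2073189218019 - 2614655)*(-622949) = -5420677293631903034/2073189218019*(-622949) = 3376805499390700363127266/2073189218019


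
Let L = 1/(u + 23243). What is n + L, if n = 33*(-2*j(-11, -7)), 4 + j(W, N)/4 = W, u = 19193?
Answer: 168046561/42436 ≈ 3960.0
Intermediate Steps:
j(W, N) = -16 + 4*W
L = 1/42436 (L = 1/(19193 + 23243) = 1/42436 ≈ 2.3565e-5)
n = 3960 (n = 33*(-2*(-16 + 4*(-11))) = 33*(-2*(-16 - 44)) = 33*(-2*(-60)) = 33*120 = 3960)
n + L = 3960 + 1/42436 = 168046561/42436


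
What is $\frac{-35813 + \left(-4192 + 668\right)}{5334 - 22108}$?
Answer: $\frac{39337}{16774} \approx 2.3451$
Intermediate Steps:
$\frac{-35813 + \left(-4192 + 668\right)}{5334 - 22108} = \frac{-35813 - 3524}{-16774} = \left(-39337\right) \left(- \frac{1}{16774}\right) = \frac{39337}{16774}$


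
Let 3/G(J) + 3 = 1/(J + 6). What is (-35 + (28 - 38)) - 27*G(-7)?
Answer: -99/4 ≈ -24.750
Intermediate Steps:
G(J) = 3/(-3 + 1/(6 + J)) (G(J) = 3/(-3 + 1/(J + 6)) = 3/(-3 + 1/(6 + J)))
(-35 + (28 - 38)) - 27*G(-7) = (-35 + (28 - 38)) - 81*(-6 - 1*(-7))/(17 + 3*(-7)) = (-35 - 10) - 81*(-6 + 7)/(17 - 21) = -45 - 81/(-4) = -45 - 81*(-1)/4 = -45 - 27*(-¾) = -45 + 81/4 = -99/4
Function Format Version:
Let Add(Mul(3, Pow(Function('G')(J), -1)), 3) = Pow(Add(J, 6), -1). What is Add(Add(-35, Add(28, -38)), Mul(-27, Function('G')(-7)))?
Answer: Rational(-99, 4) ≈ -24.750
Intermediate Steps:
Function('G')(J) = Mul(3, Pow(Add(-3, Pow(Add(6, J), -1)), -1)) (Function('G')(J) = Mul(3, Pow(Add(-3, Pow(Add(J, 6), -1)), -1)) = Mul(3, Pow(Add(-3, Pow(Add(6, J), -1)), -1)))
Add(Add(-35, Add(28, -38)), Mul(-27, Function('G')(-7))) = Add(Add(-35, Add(28, -38)), Mul(-27, Mul(3, Pow(Add(17, Mul(3, -7)), -1), Add(-6, Mul(-1, -7))))) = Add(Add(-35, -10), Mul(-27, Mul(3, Pow(Add(17, -21), -1), Add(-6, 7)))) = Add(-45, Mul(-27, Mul(3, Pow(-4, -1), 1))) = Add(-45, Mul(-27, Mul(3, Rational(-1, 4), 1))) = Add(-45, Mul(-27, Rational(-3, 4))) = Add(-45, Rational(81, 4)) = Rational(-99, 4)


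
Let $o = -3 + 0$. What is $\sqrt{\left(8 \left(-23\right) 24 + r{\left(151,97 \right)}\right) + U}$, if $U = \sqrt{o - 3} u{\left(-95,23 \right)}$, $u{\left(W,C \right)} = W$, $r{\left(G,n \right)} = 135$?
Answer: $\sqrt{-4281 - 95 i \sqrt{6}} \approx 1.778 - 65.453 i$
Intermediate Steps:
$o = -3$
$U = - 95 i \sqrt{6}$ ($U = \sqrt{-3 - 3} \left(-95\right) = \sqrt{-6} \left(-95\right) = i \sqrt{6} \left(-95\right) = - 95 i \sqrt{6} \approx - 232.7 i$)
$\sqrt{\left(8 \left(-23\right) 24 + r{\left(151,97 \right)}\right) + U} = \sqrt{\left(8 \left(-23\right) 24 + 135\right) - 95 i \sqrt{6}} = \sqrt{\left(\left(-184\right) 24 + 135\right) - 95 i \sqrt{6}} = \sqrt{\left(-4416 + 135\right) - 95 i \sqrt{6}} = \sqrt{-4281 - 95 i \sqrt{6}}$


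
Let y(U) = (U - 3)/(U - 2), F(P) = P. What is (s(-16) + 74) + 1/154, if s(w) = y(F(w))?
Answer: 52018/693 ≈ 75.062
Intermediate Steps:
y(U) = (-3 + U)/(-2 + U)
s(w) = (-3 + w)/(-2 + w)
(s(-16) + 74) + 1/154 = ((-3 - 16)/(-2 - 16) + 74) + 1/154 = (-19/(-18) + 74) + 1/154 = (-1/18*(-19) + 74) + 1/154 = (19/18 + 74) + 1/154 = 1351/18 + 1/154 = 52018/693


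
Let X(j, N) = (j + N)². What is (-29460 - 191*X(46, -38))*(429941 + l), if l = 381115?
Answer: -33808058304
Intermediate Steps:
X(j, N) = (N + j)²
(-29460 - 191*X(46, -38))*(429941 + l) = (-29460 - 191*(-38 + 46)²)*(429941 + 381115) = (-29460 - 191*8²)*811056 = (-29460 - 191*64)*811056 = (-29460 - 12224)*811056 = -41684*811056 = -33808058304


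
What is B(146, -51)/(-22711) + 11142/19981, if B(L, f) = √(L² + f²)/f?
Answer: 11142/19981 + √23917/1158261 ≈ 0.55776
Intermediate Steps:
B(L, f) = √(L² + f²)/f
B(146, -51)/(-22711) + 11142/19981 = (√(146² + (-51)²)/(-51))/(-22711) + 11142/19981 = -√(21316 + 2601)/51*(-1/22711) + 11142*(1/19981) = -√23917/51*(-1/22711) + 11142/19981 = √23917/1158261 + 11142/19981 = 11142/19981 + √23917/1158261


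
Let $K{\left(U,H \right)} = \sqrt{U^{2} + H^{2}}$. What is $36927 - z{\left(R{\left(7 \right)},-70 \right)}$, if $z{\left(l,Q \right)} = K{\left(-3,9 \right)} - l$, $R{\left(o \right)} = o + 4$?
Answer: $36938 - 3 \sqrt{10} \approx 36929.0$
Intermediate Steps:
$R{\left(o \right)} = 4 + o$
$K{\left(U,H \right)} = \sqrt{H^{2} + U^{2}}$
$z{\left(l,Q \right)} = - l + 3 \sqrt{10}$ ($z{\left(l,Q \right)} = \sqrt{9^{2} + \left(-3\right)^{2}} - l = \sqrt{81 + 9} - l = \sqrt{90} - l = 3 \sqrt{10} - l = - l + 3 \sqrt{10}$)
$36927 - z{\left(R{\left(7 \right)},-70 \right)} = 36927 - \left(- (4 + 7) + 3 \sqrt{10}\right) = 36927 - \left(\left(-1\right) 11 + 3 \sqrt{10}\right) = 36927 - \left(-11 + 3 \sqrt{10}\right) = 36927 + \left(11 - 3 \sqrt{10}\right) = 36938 - 3 \sqrt{10}$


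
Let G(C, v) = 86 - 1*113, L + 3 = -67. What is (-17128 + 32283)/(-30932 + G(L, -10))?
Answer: -15155/30959 ≈ -0.48952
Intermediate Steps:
L = -70 (L = -3 - 67 = -70)
G(C, v) = -27 (G(C, v) = 86 - 113 = -27)
(-17128 + 32283)/(-30932 + G(L, -10)) = (-17128 + 32283)/(-30932 - 27) = 15155/(-30959) = 15155*(-1/30959) = -15155/30959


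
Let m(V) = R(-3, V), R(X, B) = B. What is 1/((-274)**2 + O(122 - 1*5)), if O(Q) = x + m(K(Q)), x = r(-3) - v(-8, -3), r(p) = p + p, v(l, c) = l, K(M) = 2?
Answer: 1/75080 ≈ 1.3319e-5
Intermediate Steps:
m(V) = V
r(p) = 2*p
x = 2 (x = 2*(-3) - 1*(-8) = -6 + 8 = 2)
O(Q) = 4 (O(Q) = 2 + 2 = 4)
1/((-274)**2 + O(122 - 1*5)) = 1/((-274)**2 + 4) = 1/(75076 + 4) = 1/75080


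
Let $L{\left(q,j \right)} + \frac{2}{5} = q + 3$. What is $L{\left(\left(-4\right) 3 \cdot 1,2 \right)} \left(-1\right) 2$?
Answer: $\frac{94}{5} \approx 18.8$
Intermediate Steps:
$L{\left(q,j \right)} = \frac{13}{5} + q$ ($L{\left(q,j \right)} = - \frac{2}{5} + \left(q + 3\right) = - \frac{2}{5} + \left(3 + q\right) = \frac{13}{5} + q$)
$L{\left(\left(-4\right) 3 \cdot 1,2 \right)} \left(-1\right) 2 = \left(\frac{13}{5} + \left(-4\right) 3 \cdot 1\right) \left(-1\right) 2 = \left(\frac{13}{5} - 12\right) \left(-1\right) 2 = \left(- \frac{47}{5}\right) \left(-1\right) 2 = \frac{47}{5} \cdot 2 = \frac{94}{5}$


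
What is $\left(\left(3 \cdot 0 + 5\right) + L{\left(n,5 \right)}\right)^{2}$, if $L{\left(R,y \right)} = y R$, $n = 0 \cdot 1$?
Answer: $25$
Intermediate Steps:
$n = 0$
$L{\left(R,y \right)} = R y$
$\left(\left(3 \cdot 0 + 5\right) + L{\left(n,5 \right)}\right)^{2} = \left(\left(3 \cdot 0 + 5\right) + 0 \cdot 5\right)^{2} = \left(\left(0 + 5\right) + 0\right)^{2} = \left(5 + 0\right)^{2} = 5^{2} = 25$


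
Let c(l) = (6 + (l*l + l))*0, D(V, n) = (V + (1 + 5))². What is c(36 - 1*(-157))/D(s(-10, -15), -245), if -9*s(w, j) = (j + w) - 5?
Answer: 0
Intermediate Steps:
s(w, j) = 5/9 - j/9 - w/9 (s(w, j) = -((j + w) - 5)/9 = -(-5 + j + w)/9 = 5/9 - j/9 - w/9)
D(V, n) = (6 + V)² (D(V, n) = (V + 6)² = (6 + V)²)
c(l) = 0 (c(l) = (6 + (l² + l))*0 = (6 + (l + l²))*0 = (6 + l + l²)*0 = 0)
c(36 - 1*(-157))/D(s(-10, -15), -245) = 0/((6 + (5/9 - ⅑*(-15) - ⅑*(-10)))²) = 0/((6 + (5/9 + 5/3 + 10/9))²) = 0/((6 + 10/3)²) = 0/((28/3)²) = 0/(784/9) = 0*(9/784) = 0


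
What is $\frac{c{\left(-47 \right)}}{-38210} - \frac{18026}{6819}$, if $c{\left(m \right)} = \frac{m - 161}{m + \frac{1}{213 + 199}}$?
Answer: $- \frac{6668652433502}{2522553454185} \approx -2.6436$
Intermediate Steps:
$c{\left(m \right)} = \frac{-161 + m}{\frac{1}{412} + m}$ ($c{\left(m \right)} = \frac{-161 + m}{m + \frac{1}{412}} = \frac{-161 + m}{\frac{1}{412} + m}$)
$\frac{c{\left(-47 \right)}}{-38210} - \frac{18026}{6819} = \frac{412 \frac{1}{1 + 412 \left(-47\right)} \left(-161 - 47\right)}{-38210} - \frac{18026}{6819} = 412 \frac{1}{1 - 19364} \left(-208\right) \left(- \frac{1}{38210}\right) - \frac{18026}{6819} = 412 \frac{1}{-19363} \left(-208\right) \left(- \frac{1}{38210}\right) - \frac{18026}{6819} = 412 \left(- \frac{1}{19363}\right) \left(-208\right) \left(- \frac{1}{38210}\right) - \frac{18026}{6819} = \frac{85696}{19363} \left(- \frac{1}{38210}\right) - \frac{18026}{6819} = - \frac{42848}{369930115} - \frac{18026}{6819} = - \frac{6668652433502}{2522553454185}$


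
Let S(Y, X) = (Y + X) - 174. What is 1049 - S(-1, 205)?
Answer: 1019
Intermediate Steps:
S(Y, X) = -174 + X + Y (S(Y, X) = (X + Y) - 174 = -174 + X + Y)
1049 - S(-1, 205) = 1049 - (-174 + 205 - 1) = 1049 - 1*30 = 1049 - 30 = 1019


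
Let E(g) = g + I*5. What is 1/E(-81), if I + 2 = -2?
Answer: -1/101 ≈ -0.0099010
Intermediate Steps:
I = -4 (I = -2 - 2 = -4)
E(g) = -20 + g (E(g) = g - 4*5 = g - 20 = -20 + g)
1/E(-81) = 1/(-20 - 81) = 1/(-101) = -1/101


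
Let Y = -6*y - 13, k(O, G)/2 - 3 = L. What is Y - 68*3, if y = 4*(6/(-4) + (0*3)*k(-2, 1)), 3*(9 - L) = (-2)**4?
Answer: -181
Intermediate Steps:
L = 11/3 (L = 9 - 1/3*(-2)**4 = 9 - 1/3*16 = 9 - 16/3 = 11/3 ≈ 3.6667)
k(O, G) = 40/3 (k(O, G) = 6 + 2*(11/3) = 6 + 22/3 = 40/3)
y = -6 (y = 4*(6/(-4) + (0*3)*(40/3)) = 4*(6*(-1/4) + 0*(40/3)) = 4*(-3/2 + 0) = 4*(-3/2) = -6)
Y = 23 (Y = -6*(-6) - 13 = 36 - 13 = 23)
Y - 68*3 = 23 - 68*3 = 23 - 1*204 = 23 - 204 = -181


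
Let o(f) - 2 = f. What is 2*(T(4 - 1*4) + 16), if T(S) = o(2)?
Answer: 40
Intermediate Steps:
o(f) = 2 + f
T(S) = 4 (T(S) = 2 + 2 = 4)
2*(T(4 - 1*4) + 16) = 2*(4 + 16) = 2*20 = 40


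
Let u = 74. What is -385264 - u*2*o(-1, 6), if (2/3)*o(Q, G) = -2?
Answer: -384820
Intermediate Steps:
o(Q, G) = -3 (o(Q, G) = (3/2)*(-2) = -3)
-385264 - u*2*o(-1, 6) = -385264 - 74*2*(-3) = -385264 - 148*(-3) = -385264 - 1*(-444) = -385264 + 444 = -384820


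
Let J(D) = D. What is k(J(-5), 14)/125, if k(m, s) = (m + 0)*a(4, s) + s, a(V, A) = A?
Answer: -56/125 ≈ -0.44800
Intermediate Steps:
k(m, s) = s + m*s (k(m, s) = (m + 0)*s + s = m*s + s = s + m*s)
k(J(-5), 14)/125 = (14*(1 - 5))/125 = (14*(-4))*(1/125) = -56*1/125 = -56/125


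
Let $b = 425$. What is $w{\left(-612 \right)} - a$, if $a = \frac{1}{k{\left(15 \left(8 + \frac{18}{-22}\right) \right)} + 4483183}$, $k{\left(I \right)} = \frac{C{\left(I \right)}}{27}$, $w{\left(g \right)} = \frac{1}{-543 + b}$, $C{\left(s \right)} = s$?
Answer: $- \frac{221923597}{26186295208} \approx -0.0084748$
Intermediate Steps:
$w{\left(g \right)} = - \frac{1}{118}$ ($w{\left(g \right)} = \frac{1}{-543 + 425} = \frac{1}{-118} = - \frac{1}{118}$)
$k{\left(I \right)} = \frac{I}{27}$
$a = \frac{99}{443835512}$ ($a = \frac{1}{\frac{15 \left(8 + \frac{18}{-22}\right)}{27} + 4483183} = \frac{1}{\frac{15 \left(8 + 18 \left(- \frac{1}{22}\right)\right)}{27} + 4483183} = \frac{1}{\frac{15 \left(8 - \frac{9}{11}\right)}{27} + 4483183} = \frac{1}{\frac{15 \cdot \frac{79}{11}}{27} + 4483183} = \frac{1}{\frac{1}{27} \cdot \frac{1185}{11} + 4483183} = \frac{1}{\frac{395}{99} + 4483183} = \frac{1}{\frac{443835512}{99}} = \frac{99}{443835512} \approx 2.2306 \cdot 10^{-7}$)
$w{\left(-612 \right)} - a = - \frac{1}{118} - \frac{99}{443835512} = - \frac{221923597}{26186295208}$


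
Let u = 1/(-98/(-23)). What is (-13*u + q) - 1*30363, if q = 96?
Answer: -2966465/98 ≈ -30270.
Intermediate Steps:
u = 23/98 (u = 1/(-98*(-1/23)) = 1/(98/23) = 23/98 ≈ 0.23469)
(-13*u + q) - 1*30363 = (-13*23/98 + 96) - 1*30363 = (-299/98 + 96) - 30363 = 9109/98 - 30363 = -2966465/98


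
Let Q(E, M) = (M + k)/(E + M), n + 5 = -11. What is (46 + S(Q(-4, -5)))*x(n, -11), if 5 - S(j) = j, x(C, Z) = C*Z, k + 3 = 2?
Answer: 26576/3 ≈ 8858.7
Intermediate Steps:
k = -1 (k = -3 + 2 = -1)
n = -16 (n = -5 - 11 = -16)
Q(E, M) = (-1 + M)/(E + M) (Q(E, M) = (M - 1)/(E + M) = (-1 + M)/(E + M))
S(j) = 5 - j
(46 + S(Q(-4, -5)))*x(n, -11) = (46 + (5 - (-1 - 5)/(-4 - 5)))*(-16*(-11)) = (46 + (5 - (-6)/(-9)))*176 = (46 + (5 - (-1)*(-6)/9))*176 = (46 + (5 - 1*⅔))*176 = (46 + (5 - ⅔))*176 = (46 + 13/3)*176 = (151/3)*176 = 26576/3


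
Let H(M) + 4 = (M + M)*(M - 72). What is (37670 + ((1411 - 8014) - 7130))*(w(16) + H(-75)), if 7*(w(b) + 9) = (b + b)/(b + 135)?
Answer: 557567916117/1057 ≈ 5.2750e+8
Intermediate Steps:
H(M) = -4 + 2*M*(-72 + M) (H(M) = -4 + (M + M)*(M - 72) = -4 + (2*M)*(-72 + M) = -4 + 2*M*(-72 + M))
w(b) = -9 + 2*b/(7*(135 + b)) (w(b) = -9 + ((b + b)/(b + 135))/7 = -9 + ((2*b)/(135 + b))/7 = -9 + (2*b/(135 + b))/7 = -9 + 2*b/(7*(135 + b)))
(37670 + ((1411 - 8014) - 7130))*(w(16) + H(-75)) = (37670 + ((1411 - 8014) - 7130))*((-8505 - 61*16)/(7*(135 + 16)) + (-4 - 144*(-75) + 2*(-75)**2)) = (37670 + (-6603 - 7130))*((1/7)*(-8505 - 976)/151 + (-4 + 10800 + 2*5625)) = (37670 - 13733)*((1/7)*(1/151)*(-9481) + (-4 + 10800 + 11250)) = 23937*(-9481/1057 + 22046) = 23937*(23293141/1057) = 557567916117/1057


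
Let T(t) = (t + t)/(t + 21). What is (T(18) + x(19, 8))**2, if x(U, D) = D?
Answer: 13456/169 ≈ 79.621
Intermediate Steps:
T(t) = 2*t/(21 + t) (T(t) = (2*t)/(21 + t) = 2*t/(21 + t))
(T(18) + x(19, 8))**2 = (2*18/(21 + 18) + 8)**2 = (2*18/39 + 8)**2 = (2*18*(1/39) + 8)**2 = (12/13 + 8)**2 = (116/13)**2 = 13456/169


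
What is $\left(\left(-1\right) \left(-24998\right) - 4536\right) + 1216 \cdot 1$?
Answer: $21678$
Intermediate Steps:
$\left(\left(-1\right) \left(-24998\right) - 4536\right) + 1216 \cdot 1 = \left(24998 - 4536\right) + 1216 = 20462 + 1216 = 21678$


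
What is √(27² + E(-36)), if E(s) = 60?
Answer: √789 ≈ 28.089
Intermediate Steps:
√(27² + E(-36)) = √(27² + 60) = √(729 + 60) = √789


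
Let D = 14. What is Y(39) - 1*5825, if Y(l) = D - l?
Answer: -5850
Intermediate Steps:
Y(l) = 14 - l
Y(39) - 1*5825 = (14 - 1*39) - 1*5825 = (14 - 39) - 5825 = -25 - 5825 = -5850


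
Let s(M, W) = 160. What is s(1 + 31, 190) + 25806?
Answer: 25966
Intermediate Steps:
s(1 + 31, 190) + 25806 = 160 + 25806 = 25966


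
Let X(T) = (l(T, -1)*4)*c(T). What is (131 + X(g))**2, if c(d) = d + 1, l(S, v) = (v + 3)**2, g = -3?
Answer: 9801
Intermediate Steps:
l(S, v) = (3 + v)**2
c(d) = 1 + d
X(T) = 16 + 16*T (X(T) = ((3 - 1)**2*4)*(1 + T) = (2**2*4)*(1 + T) = (4*4)*(1 + T) = 16*(1 + T) = 16 + 16*T)
(131 + X(g))**2 = (131 + (16 + 16*(-3)))**2 = (131 + (16 - 48))**2 = (131 - 32)**2 = 99**2 = 9801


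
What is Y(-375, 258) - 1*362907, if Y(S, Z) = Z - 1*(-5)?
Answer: -362644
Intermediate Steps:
Y(S, Z) = 5 + Z (Y(S, Z) = Z + 5 = 5 + Z)
Y(-375, 258) - 1*362907 = (5 + 258) - 1*362907 = 263 - 362907 = -362644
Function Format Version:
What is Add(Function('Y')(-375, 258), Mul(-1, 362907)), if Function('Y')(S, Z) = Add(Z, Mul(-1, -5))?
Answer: -362644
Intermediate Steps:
Function('Y')(S, Z) = Add(5, Z) (Function('Y')(S, Z) = Add(Z, 5) = Add(5, Z))
Add(Function('Y')(-375, 258), Mul(-1, 362907)) = Add(Add(5, 258), Mul(-1, 362907)) = Add(263, -362907) = -362644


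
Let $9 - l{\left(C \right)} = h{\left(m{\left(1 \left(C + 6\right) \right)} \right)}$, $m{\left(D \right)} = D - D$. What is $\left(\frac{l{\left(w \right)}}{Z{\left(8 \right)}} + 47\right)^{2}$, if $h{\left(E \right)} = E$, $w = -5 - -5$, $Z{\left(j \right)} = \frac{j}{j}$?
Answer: $3136$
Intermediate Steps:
$m{\left(D \right)} = 0$
$Z{\left(j \right)} = 1$
$w = 0$ ($w = -5 + 5 = 0$)
$l{\left(C \right)} = 9$ ($l{\left(C \right)} = 9 - 0 = 9 + 0 = 9$)
$\left(\frac{l{\left(w \right)}}{Z{\left(8 \right)}} + 47\right)^{2} = \left(\frac{9}{1} + 47\right)^{2} = \left(9 \cdot 1 + 47\right)^{2} = \left(9 + 47\right)^{2} = 56^{2} = 3136$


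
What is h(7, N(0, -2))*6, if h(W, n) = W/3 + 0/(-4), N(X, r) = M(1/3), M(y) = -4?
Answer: 14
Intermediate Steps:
N(X, r) = -4
h(W, n) = W/3 (h(W, n) = W*(1/3) + 0*(-1/4) = W/3 + 0 = W/3)
h(7, N(0, -2))*6 = ((1/3)*7)*6 = (7/3)*6 = 14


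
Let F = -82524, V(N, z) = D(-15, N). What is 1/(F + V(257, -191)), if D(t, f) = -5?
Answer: -1/82529 ≈ -1.2117e-5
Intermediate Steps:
V(N, z) = -5
1/(F + V(257, -191)) = 1/(-82524 - 5) = 1/(-82529) = -1/82529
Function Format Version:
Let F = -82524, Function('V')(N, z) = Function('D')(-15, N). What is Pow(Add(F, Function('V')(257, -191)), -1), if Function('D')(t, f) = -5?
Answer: Rational(-1, 82529) ≈ -1.2117e-5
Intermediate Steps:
Function('V')(N, z) = -5
Pow(Add(F, Function('V')(257, -191)), -1) = Pow(Add(-82524, -5), -1) = Pow(-82529, -1) = Rational(-1, 82529)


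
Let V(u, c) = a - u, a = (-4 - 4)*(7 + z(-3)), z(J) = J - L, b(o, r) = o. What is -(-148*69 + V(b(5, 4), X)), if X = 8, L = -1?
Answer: 10257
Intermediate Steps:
z(J) = 1 + J (z(J) = J - 1*(-1) = J + 1 = 1 + J)
a = -40 (a = (-4 - 4)*(7 + (1 - 3)) = -8*(7 - 2) = -8*5 = -40)
V(u, c) = -40 - u
-(-148*69 + V(b(5, 4), X)) = -(-148*69 + (-40 - 1*5)) = -(-10212 + (-40 - 5)) = -(-10212 - 45) = -1*(-10257) = 10257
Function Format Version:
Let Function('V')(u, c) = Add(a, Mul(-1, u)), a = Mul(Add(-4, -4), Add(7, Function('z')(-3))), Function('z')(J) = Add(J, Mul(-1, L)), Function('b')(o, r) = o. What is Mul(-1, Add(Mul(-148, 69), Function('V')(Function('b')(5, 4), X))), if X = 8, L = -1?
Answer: 10257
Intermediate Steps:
Function('z')(J) = Add(1, J) (Function('z')(J) = Add(J, Mul(-1, -1)) = Add(J, 1) = Add(1, J))
a = -40 (a = Mul(Add(-4, -4), Add(7, Add(1, -3))) = Mul(-8, Add(7, -2)) = Mul(-8, 5) = -40)
Function('V')(u, c) = Add(-40, Mul(-1, u))
Mul(-1, Add(Mul(-148, 69), Function('V')(Function('b')(5, 4), X))) = Mul(-1, Add(Mul(-148, 69), Add(-40, Mul(-1, 5)))) = Mul(-1, Add(-10212, Add(-40, -5))) = Mul(-1, Add(-10212, -45)) = Mul(-1, -10257) = 10257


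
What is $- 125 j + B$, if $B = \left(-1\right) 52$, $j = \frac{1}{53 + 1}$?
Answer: $- \frac{2933}{54} \approx -54.315$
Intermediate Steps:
$j = \frac{1}{54} \approx 0.018519$
$B = -52$
$- 125 j + B = \left(-125\right) \frac{1}{54} - 52 = - \frac{125}{54} - 52 = - \frac{2933}{54}$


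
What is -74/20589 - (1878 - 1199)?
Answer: -13980005/20589 ≈ -679.00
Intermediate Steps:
-74/20589 - (1878 - 1199) = -74*1/20589 - 1*679 = -74/20589 - 679 = -13980005/20589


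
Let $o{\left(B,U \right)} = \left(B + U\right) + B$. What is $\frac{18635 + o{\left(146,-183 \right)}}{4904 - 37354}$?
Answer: $- \frac{852}{1475} \approx -0.57763$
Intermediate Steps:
$o{\left(B,U \right)} = U + 2 B$
$\frac{18635 + o{\left(146,-183 \right)}}{4904 - 37354} = \frac{18635 + \left(-183 + 2 \cdot 146\right)}{4904 - 37354} = \frac{18635 + \left(-183 + 292\right)}{4904 - 37354} = \frac{18635 + 109}{4904 - 37354} = \frac{18744}{-32450} = 18744 \left(- \frac{1}{32450}\right) = - \frac{852}{1475}$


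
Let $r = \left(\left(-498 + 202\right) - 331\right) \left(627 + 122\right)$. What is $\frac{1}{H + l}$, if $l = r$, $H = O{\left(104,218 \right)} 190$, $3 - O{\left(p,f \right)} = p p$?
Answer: $- \frac{1}{2524093} \approx -3.9618 \cdot 10^{-7}$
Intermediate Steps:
$O{\left(p,f \right)} = 3 - p^{2}$ ($O{\left(p,f \right)} = 3 - p p = 3 - p^{2}$)
$H = -2054470$ ($H = \left(3 - 104^{2}\right) 190 = \left(3 - 10816\right) 190 = \left(-10813\right) 190 = -2054470$)
$r = -469623$ ($r = \left(-296 - 331\right) 749 = \left(-627\right) 749 = -469623$)
$l = -469623$
$\frac{1}{H + l} = \frac{1}{-2054470 - 469623} = \frac{1}{-2524093} = - \frac{1}{2524093}$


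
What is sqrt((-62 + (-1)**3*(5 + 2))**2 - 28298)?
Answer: I*sqrt(23537) ≈ 153.42*I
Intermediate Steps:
sqrt((-62 + (-1)**3*(5 + 2))**2 - 28298) = sqrt((-62 - 1*7)**2 - 28298) = sqrt((-62 - 7)**2 - 28298) = sqrt((-69)**2 - 28298) = sqrt(4761 - 28298) = sqrt(-23537) = I*sqrt(23537)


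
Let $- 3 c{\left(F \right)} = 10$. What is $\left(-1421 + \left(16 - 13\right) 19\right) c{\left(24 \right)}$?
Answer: $\frac{13640}{3} \approx 4546.7$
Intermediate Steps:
$c{\left(F \right)} = - \frac{10}{3}$ ($c{\left(F \right)} = \left(- \frac{1}{3}\right) 10 = - \frac{10}{3}$)
$\left(-1421 + \left(16 - 13\right) 19\right) c{\left(24 \right)} = \left(-1421 + \left(16 - 13\right) 19\right) \left(- \frac{10}{3}\right) = \left(-1421 + 3 \cdot 19\right) \left(- \frac{10}{3}\right) = \left(-1421 + 57\right) \left(- \frac{10}{3}\right) = \left(-1364\right) \left(- \frac{10}{3}\right) = \frac{13640}{3}$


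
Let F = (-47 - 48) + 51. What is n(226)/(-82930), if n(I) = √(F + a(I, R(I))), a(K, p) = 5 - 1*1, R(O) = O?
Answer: -I*√10/41465 ≈ -7.6264e-5*I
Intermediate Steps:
a(K, p) = 4 (a(K, p) = 5 - 1 = 4)
F = -44 (F = -95 + 51 = -44)
n(I) = 2*I*√10 (n(I) = √(-44 + 4) = √(-40) = 2*I*√10)
n(226)/(-82930) = (2*I*√10)/(-82930) = (2*I*√10)*(-1/82930) = -I*√10/41465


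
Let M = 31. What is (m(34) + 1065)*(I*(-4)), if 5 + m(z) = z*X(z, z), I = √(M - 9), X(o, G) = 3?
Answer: -4648*√22 ≈ -21801.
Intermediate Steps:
I = √22 (I = √(31 - 9) = √22 ≈ 4.6904)
m(z) = -5 + 3*z (m(z) = -5 + z*3 = -5 + 3*z)
(m(34) + 1065)*(I*(-4)) = ((-5 + 3*34) + 1065)*(√22*(-4)) = ((-5 + 102) + 1065)*(-4*√22) = (97 + 1065)*(-4*√22) = 1162*(-4*√22) = -4648*√22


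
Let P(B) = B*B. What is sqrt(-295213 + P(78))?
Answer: I*sqrt(289129) ≈ 537.71*I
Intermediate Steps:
P(B) = B**2
sqrt(-295213 + P(78)) = sqrt(-295213 + 78**2) = sqrt(-295213 + 6084) = sqrt(-289129) = I*sqrt(289129)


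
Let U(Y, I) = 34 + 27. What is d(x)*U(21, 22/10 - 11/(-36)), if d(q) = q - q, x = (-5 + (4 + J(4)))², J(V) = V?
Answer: 0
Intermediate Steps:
U(Y, I) = 61
x = 9 (x = (-5 + (4 + 4))² = (-5 + 8)² = 3² = 9)
d(q) = 0
d(x)*U(21, 22/10 - 11/(-36)) = 0*61 = 0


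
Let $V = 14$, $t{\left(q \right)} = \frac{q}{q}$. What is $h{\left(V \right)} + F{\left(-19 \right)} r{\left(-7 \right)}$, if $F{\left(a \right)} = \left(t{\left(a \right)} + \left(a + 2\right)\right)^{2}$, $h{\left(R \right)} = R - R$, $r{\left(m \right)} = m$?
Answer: $-1792$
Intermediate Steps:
$t{\left(q \right)} = 1$
$h{\left(R \right)} = 0$
$F{\left(a \right)} = \left(3 + a\right)^{2}$ ($F{\left(a \right)} = \left(1 + \left(a + 2\right)\right)^{2} = \left(1 + \left(2 + a\right)\right)^{2} = \left(3 + a\right)^{2}$)
$h{\left(V \right)} + F{\left(-19 \right)} r{\left(-7 \right)} = 0 + \left(3 - 19\right)^{2} \left(-7\right) = 0 + \left(-16\right)^{2} \left(-7\right) = 0 + 256 \left(-7\right) = 0 - 1792 = -1792$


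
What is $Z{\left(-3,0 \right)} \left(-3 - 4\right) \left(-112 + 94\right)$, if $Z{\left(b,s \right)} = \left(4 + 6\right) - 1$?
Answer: $1134$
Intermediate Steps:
$Z{\left(b,s \right)} = 9$ ($Z{\left(b,s \right)} = 10 - 1 = 9$)
$Z{\left(-3,0 \right)} \left(-3 - 4\right) \left(-112 + 94\right) = 9 \left(-3 - 4\right) \left(-112 + 94\right) = 9 \left(-7\right) \left(-18\right) = \left(-63\right) \left(-18\right) = 1134$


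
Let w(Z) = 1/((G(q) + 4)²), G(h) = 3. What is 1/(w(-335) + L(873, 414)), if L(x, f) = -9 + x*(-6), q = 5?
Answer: -49/257102 ≈ -0.00019059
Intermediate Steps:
L(x, f) = -9 - 6*x
w(Z) = 1/49 (w(Z) = 1/((3 + 4)²) = 1/(7²) = 1/49)
1/(w(-335) + L(873, 414)) = 1/(1/49 + (-9 - 6*873)) = 1/(1/49 + (-9 - 5238)) = 1/(1/49 - 5247) = 1/(-257102/49) = -49/257102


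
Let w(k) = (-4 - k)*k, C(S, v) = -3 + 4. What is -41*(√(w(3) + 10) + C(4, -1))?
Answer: -41 - 41*I*√11 ≈ -41.0 - 135.98*I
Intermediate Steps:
C(S, v) = 1
w(k) = k*(-4 - k)
-41*(√(w(3) + 10) + C(4, -1)) = -41*(√(-1*3*(4 + 3) + 10) + 1) = -41*(√(-1*3*7 + 10) + 1) = -41*(√(-21 + 10) + 1) = -41*(√(-11) + 1) = -41*(I*√11 + 1) = -41*(1 + I*√11) = -41 - 41*I*√11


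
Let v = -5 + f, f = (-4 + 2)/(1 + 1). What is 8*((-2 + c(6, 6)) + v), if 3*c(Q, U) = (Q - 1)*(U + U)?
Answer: 96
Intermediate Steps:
c(Q, U) = 2*U*(-1 + Q)/3 (c(Q, U) = ((Q - 1)*(U + U))/3 = ((-1 + Q)*(2*U))/3 = (2*U*(-1 + Q))/3 = 2*U*(-1 + Q)/3)
f = -1 (f = -2/2 = -2*½ = -1)
v = -6 (v = -5 - 1 = -6)
8*((-2 + c(6, 6)) + v) = 8*((-2 + (⅔)*6*(-1 + 6)) - 6) = 8*((-2 + (⅔)*6*5) - 6) = 8*((-2 + 20) - 6) = 8*(18 - 6) = 8*12 = 96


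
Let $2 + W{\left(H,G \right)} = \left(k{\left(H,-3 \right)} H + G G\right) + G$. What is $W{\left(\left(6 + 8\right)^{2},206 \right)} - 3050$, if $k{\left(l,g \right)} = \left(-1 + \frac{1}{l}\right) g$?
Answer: $40175$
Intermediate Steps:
$k{\left(l,g \right)} = g \left(-1 + \frac{1}{l}\right)$
$W{\left(H,G \right)} = -2 + G + G^{2} + H \left(3 - \frac{3}{H}\right)$ ($W{\left(H,G \right)} = -2 + \left(\left(\left(\left(-1\right) \left(-3\right) - \frac{3}{H}\right) H + G G\right) + G\right) = -2 + \left(\left(\left(3 - \frac{3}{H}\right) H + G^{2}\right) + G\right) = -2 + \left(\left(H \left(3 - \frac{3}{H}\right) + G^{2}\right) + G\right) = -2 + \left(\left(G^{2} + H \left(3 - \frac{3}{H}\right)\right) + G\right) = -2 + \left(G + G^{2} + H \left(3 - \frac{3}{H}\right)\right) = -2 + G + G^{2} + H \left(3 - \frac{3}{H}\right)$)
$W{\left(\left(6 + 8\right)^{2},206 \right)} - 3050 = \left(-5 + 206 + 206^{2} + 3 \left(6 + 8\right)^{2}\right) - 3050 = \left(-5 + 206 + 42436 + 3 \cdot 14^{2}\right) - 3050 = \left(-5 + 206 + 42436 + 3 \cdot 196\right) - 3050 = \left(-5 + 206 + 42436 + 588\right) - 3050 = 43225 - 3050 = 40175$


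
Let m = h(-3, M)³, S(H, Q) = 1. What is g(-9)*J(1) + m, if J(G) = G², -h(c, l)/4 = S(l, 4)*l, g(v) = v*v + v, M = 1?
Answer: 8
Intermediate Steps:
g(v) = v + v² (g(v) = v² + v = v + v²)
h(c, l) = -4*l
m = -64 (m = (-4*1)³ = (-4)³ = -64)
g(-9)*J(1) + m = -9*(1 - 9)*1² - 64 = -9*(-8)*1 - 64 = 72*1 - 64 = 72 - 64 = 8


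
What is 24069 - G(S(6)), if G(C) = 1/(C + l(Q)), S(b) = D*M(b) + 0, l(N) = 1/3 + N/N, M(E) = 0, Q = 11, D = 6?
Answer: 96273/4 ≈ 24068.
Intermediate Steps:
l(N) = 4/3 (l(N) = 1*(⅓) + 1 = ⅓ + 1 = 4/3)
S(b) = 0 (S(b) = 6*0 + 0 = 0 + 0 = 0)
G(C) = 1/(4/3 + C) (G(C) = 1/(C + 4/3) = 1/(4/3 + C))
24069 - G(S(6)) = 24069 - 3/(4 + 3*0) = 24069 - 3/(4 + 0) = 24069 - 3/4 = 24069 - 1*¾ = 24069 - ¾ = 96273/4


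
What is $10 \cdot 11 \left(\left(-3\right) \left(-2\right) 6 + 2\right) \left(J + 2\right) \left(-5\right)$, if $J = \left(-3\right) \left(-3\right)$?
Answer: $-229900$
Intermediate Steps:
$J = 9$
$10 \cdot 11 \left(\left(-3\right) \left(-2\right) 6 + 2\right) \left(J + 2\right) \left(-5\right) = 10 \cdot 11 \left(\left(-3\right) \left(-2\right) 6 + 2\right) \left(9 + 2\right) \left(-5\right) = 110 \left(6 \cdot 6 + 2\right) 11 \left(-5\right) = 110 \left(36 + 2\right) \left(-55\right) = 110 \cdot 38 \left(-55\right) = 110 \left(-2090\right) = -229900$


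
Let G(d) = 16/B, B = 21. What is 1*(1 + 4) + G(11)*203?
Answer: 479/3 ≈ 159.67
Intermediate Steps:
G(d) = 16/21
1*(1 + 4) + G(11)*203 = 1*(1 + 4) + (16/21)*203 = 1*5 + 464/3 = 5 + 464/3 = 479/3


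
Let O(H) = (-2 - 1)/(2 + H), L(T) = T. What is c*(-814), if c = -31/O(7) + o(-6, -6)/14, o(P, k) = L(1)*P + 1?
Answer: -527879/7 ≈ -75411.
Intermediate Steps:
o(P, k) = 1 + P (o(P, k) = 1*P + 1 = P + 1 = 1 + P)
O(H) = -3/(2 + H)
c = 1297/14 (c = -31/((-3/(2 + 7))) + (1 - 6)/14 = -31/((-3/9)) - 5*1/14 = -31/((-3*1/9)) - 5/14 = -31/(-1/3) - 5/14 = -31*(-3) - 5/14 = 93 - 5/14 = 1297/14 ≈ 92.643)
c*(-814) = (1297/14)*(-814) = -527879/7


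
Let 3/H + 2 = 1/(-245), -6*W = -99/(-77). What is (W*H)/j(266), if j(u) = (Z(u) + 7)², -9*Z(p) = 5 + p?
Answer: 25515/42485248 ≈ 0.00060056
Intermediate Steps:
W = -3/14 (W = -(-33)/(2*(-77)) = -(-33)*(-1)/(2*77) = -⅙*9/7 = -3/14 ≈ -0.21429)
H = -735/491 (H = 3/(-2 + 1/(-245)) = 3/(-2 - 1/245) = 3/(-491/245) = 3*(-245/491) = -735/491 ≈ -1.4969)
Z(p) = -5/9 - p/9 (Z(p) = -(5 + p)/9 = -5/9 - p/9)
j(u) = (58/9 - u/9)² (j(u) = ((-5/9 - u/9) + 7)² = (58/9 - u/9)²)
(W*H)/j(266) = (-3/14*(-735/491))/(((-58 + 266)²/81)) = 315/(982*(((1/81)*208²))) = 315/(982*(((1/81)*43264))) = 315/(982*(43264/81)) = (315/982)*(81/43264) = 25515/42485248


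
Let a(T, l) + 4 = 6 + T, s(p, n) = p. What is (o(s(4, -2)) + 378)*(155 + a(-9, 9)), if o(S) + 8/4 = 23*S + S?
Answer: 69856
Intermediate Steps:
a(T, l) = 2 + T (a(T, l) = -4 + (6 + T) = 2 + T)
o(S) = -2 + 24*S (o(S) = -2 + (23*S + S) = -2 + 24*S)
(o(s(4, -2)) + 378)*(155 + a(-9, 9)) = ((-2 + 24*4) + 378)*(155 + (2 - 9)) = ((-2 + 96) + 378)*(155 - 7) = (94 + 378)*148 = 472*148 = 69856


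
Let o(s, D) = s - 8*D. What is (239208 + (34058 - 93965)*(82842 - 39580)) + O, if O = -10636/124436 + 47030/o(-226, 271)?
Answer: -96499326666035456/37237473 ≈ -2.5915e+9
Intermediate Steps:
O = -734710958/37237473 (O = -10636/124436 + 47030/(-226 - 8*271) = -10636*1/124436 + 47030/(-226 - 2168) = -2659/31109 + 47030/(-2394) = -2659/31109 + 47030*(-1/2394) = -2659/31109 - 23515/1197 = -734710958/37237473 ≈ -19.730)
(239208 + (34058 - 93965)*(82842 - 39580)) + O = (239208 + (34058 - 93965)*(82842 - 39580)) - 734710958/37237473 = (239208 - 59907*43262) - 734710958/37237473 = (239208 - 2591696634) - 734710958/37237473 = -2591457426 - 734710958/37237473 = -96499326666035456/37237473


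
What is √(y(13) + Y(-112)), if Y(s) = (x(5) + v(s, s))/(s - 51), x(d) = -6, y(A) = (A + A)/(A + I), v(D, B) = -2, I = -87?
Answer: I*√10994513/6031 ≈ 0.54979*I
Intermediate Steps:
y(A) = 2*A/(-87 + A) (y(A) = (A + A)/(A - 87) = (2*A)/(-87 + A) = 2*A/(-87 + A))
Y(s) = -8/(-51 + s) (Y(s) = (-6 - 2)/(s - 51) = -8/(-51 + s))
√(y(13) + Y(-112)) = √(2*13/(-87 + 13) - 8/(-51 - 112)) = √(2*13/(-74) - 8/(-163)) = √(2*13*(-1/74) - 8*(-1/163)) = √(-13/37 + 8/163) = √(-1823/6031) = I*√10994513/6031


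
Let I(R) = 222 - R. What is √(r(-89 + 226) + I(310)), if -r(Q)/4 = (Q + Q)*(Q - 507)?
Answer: 6*√11262 ≈ 636.74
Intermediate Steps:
r(Q) = -8*Q*(-507 + Q) (r(Q) = -4*(Q + Q)*(Q - 507) = -4*2*Q*(-507 + Q) = -8*Q*(-507 + Q))
√(r(-89 + 226) + I(310)) = √(8*(-89 + 226)*(507 - (-89 + 226)) + (222 - 1*310)) = √(8*137*(507 - 1*137) + (222 - 310)) = √(8*137*(507 - 137) - 88) = √(8*137*370 - 88) = √(405520 - 88) = √405432 = 6*√11262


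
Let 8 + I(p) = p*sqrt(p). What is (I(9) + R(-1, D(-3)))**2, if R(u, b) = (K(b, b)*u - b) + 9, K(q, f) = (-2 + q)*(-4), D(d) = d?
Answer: 121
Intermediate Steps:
K(q, f) = 8 - 4*q
I(p) = -8 + p**(3/2) (I(p) = -8 + p*sqrt(p) = -8 + p**(3/2))
R(u, b) = 9 - b + u*(8 - 4*b) (R(u, b) = ((8 - 4*b)*u - b) + 9 = (u*(8 - 4*b) - b) + 9 = (-b + u*(8 - 4*b)) + 9 = 9 - b + u*(8 - 4*b))
(I(9) + R(-1, D(-3)))**2 = ((-8 + 9**(3/2)) + (9 - 1*(-3) - 4*(-1)*(-2 - 3)))**2 = ((-8 + 27) + (9 + 3 - 4*(-1)*(-5)))**2 = (19 + (9 + 3 - 20))**2 = (19 - 8)**2 = 11**2 = 121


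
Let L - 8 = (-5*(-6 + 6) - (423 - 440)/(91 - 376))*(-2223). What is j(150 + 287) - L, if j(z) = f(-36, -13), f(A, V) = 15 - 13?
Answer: -693/5 ≈ -138.60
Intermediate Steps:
f(A, V) = 2
j(z) = 2
L = 703/5 (L = 8 + (-5*(-6 + 6) - (423 - 440)/(91 - 376))*(-2223) = 8 + (-5*0 - (-17)/(-285))*(-2223) = 8 + (0 - (-17)*(-1)/285)*(-2223) = 8 + (0 - 1*17/285)*(-2223) = 8 + (0 - 17/285)*(-2223) = 8 - 17/285*(-2223) = 8 + 663/5 = 703/5 ≈ 140.60)
j(150 + 287) - L = 2 - 1*703/5 = 2 - 703/5 = -693/5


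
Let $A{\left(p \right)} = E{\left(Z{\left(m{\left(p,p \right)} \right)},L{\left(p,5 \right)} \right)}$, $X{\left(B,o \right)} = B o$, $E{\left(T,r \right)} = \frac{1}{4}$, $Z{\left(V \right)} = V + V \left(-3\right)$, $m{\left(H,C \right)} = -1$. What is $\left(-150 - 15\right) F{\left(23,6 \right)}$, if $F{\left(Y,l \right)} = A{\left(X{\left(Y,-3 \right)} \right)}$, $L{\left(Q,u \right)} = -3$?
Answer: $- \frac{165}{4} \approx -41.25$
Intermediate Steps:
$Z{\left(V \right)} = - 2 V$ ($Z{\left(V \right)} = V - 3 V = - 2 V$)
$E{\left(T,r \right)} = \frac{1}{4}$
$A{\left(p \right)} = \frac{1}{4}$
$F{\left(Y,l \right)} = \frac{1}{4}$
$\left(-150 - 15\right) F{\left(23,6 \right)} = \left(-150 - 15\right) \frac{1}{4} = \left(-165\right) \frac{1}{4} = - \frac{165}{4}$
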